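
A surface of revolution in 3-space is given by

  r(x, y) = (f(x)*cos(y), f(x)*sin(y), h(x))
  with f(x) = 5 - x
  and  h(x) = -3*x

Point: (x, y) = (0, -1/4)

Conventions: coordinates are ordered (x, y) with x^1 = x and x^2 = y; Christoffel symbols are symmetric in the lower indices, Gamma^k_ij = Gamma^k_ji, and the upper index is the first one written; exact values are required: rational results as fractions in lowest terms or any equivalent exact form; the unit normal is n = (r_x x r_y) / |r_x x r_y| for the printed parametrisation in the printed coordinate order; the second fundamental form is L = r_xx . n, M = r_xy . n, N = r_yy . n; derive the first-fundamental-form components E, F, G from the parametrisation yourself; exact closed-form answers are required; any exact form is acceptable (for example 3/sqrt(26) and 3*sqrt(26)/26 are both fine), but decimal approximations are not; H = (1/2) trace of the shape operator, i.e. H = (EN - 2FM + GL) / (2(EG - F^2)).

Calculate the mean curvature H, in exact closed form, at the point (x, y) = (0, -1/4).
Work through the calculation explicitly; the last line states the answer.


f = 5, f' = -1, f'' = 0, h' = -3, h'' = 0
E = 10, F = 0, G = 25; answer radicand W^2 = 10
unnormalised second-form numerators: l = 0, m = 0, n = -15; L = l/sqrt(10), and similarly M = m/sqrt(W^2), N = n/sqrt(W^2)
H = (E*n - 2*F*m + G*l) / (2*(EG - F^2)*sqrt(W^2)); E*n - 2*F*m + G*l = -150, EG - F^2 = 250, so H = (-3/10)/sqrt(10)

Answer: H = -3*sqrt(10)/100


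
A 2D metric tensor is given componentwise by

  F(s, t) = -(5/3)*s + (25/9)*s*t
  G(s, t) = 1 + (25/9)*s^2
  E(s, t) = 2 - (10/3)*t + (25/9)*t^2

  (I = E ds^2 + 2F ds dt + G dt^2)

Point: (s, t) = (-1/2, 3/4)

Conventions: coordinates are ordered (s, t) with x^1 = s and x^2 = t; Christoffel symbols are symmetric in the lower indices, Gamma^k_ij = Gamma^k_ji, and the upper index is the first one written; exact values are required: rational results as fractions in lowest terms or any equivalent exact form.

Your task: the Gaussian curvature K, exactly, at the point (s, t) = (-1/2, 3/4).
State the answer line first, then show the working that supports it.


Answer: K = -57600/64009

E = 17/16, F = -5/24, G = 61/36, EG - F^2 = 253/144 at the point
E_s = 0, E_t = 5/6, F_s = 5/12, F_t = -25/18, G_s = -25/9, G_t = 0
E_tt = 50/9, F_st = 25/9, G_ss = 50/9
Apply the Brioschi formula K = (det M1 - det M2)/(EG - F^2)^2 over the derivative matrices of E, F, G.
M1 = [[-E_tt/2 + F_st - G_ss/2, E_s/2, F_s - E_t/2], [F_t - G_s/2, E, F], [G_t/2, F, G]] = [[-25/9, 0, 0], [0, 17/16, -5/24], [0, -5/24, 61/36]]; det M1 = -6325/1296
M2 = [[0, E_t/2, G_s/2], [E_t/2, E, F], [G_s/2, F, G]] = [[0, 5/12, -25/18], [5/12, 17/16, -5/24], [-25/18, -5/24, 61/36]]; det M2 = -2725/1296
det M1 - det M2 = -25/9; K = -25/9 / (253/144)^2 = -57600/64009


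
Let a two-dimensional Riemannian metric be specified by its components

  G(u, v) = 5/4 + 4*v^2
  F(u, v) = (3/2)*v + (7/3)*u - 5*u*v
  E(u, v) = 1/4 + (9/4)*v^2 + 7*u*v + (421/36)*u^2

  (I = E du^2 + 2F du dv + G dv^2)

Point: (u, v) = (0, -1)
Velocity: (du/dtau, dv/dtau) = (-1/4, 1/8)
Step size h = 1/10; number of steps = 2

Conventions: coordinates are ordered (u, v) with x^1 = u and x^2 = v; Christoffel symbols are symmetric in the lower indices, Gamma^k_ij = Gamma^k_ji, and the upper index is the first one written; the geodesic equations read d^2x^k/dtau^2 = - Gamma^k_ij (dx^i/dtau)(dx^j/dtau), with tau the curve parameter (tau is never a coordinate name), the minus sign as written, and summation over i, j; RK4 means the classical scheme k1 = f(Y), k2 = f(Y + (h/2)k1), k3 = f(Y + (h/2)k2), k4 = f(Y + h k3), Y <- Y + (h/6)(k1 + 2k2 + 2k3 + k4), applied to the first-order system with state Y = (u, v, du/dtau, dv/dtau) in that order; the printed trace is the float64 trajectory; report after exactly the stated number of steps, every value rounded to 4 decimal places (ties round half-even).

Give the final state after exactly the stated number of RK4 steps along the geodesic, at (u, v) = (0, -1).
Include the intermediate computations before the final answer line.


f(Y) = (du/dtau, dv/dtau, -Gamma^u_ij Y'^i Y'^j, -Gamma^v_ij Y'^i Y'^j) with the Gammas evaluated at the stage position; h = 0.100000; intermediate values shown to 6 dp
step 0: u = 0.0000, v = -1.0000, du/dtau = -0.2500, dv/dtau = 0.1250
step 1:
  k1: at (u, v) = (0.000000, -1.000000), (du/dtau, dv/dtau) = (-0.250000, 0.125000); Gamma_uuu = -0.367816, Gamma_uuv = -1.086207, Gamma_uvv = 0.172414, Gamma_vuu = 1.720307, Gamma_vuv = -0.310345, Gamma_vvv = -0.712644; k1 = (-0.250000, 0.125000, -0.047593, -0.115781)
  k2: at (u, v) = (-0.012500, -0.993750), (du/dtau, dv/dtau) = (-0.252380, 0.119211); Gamma_uuu = -0.341187, Gamma_uuv = -1.096254, Gamma_uvv = 0.169892, Gamma_vuu = 1.738803, Gamma_vuv = -0.333483, Gamma_vvv = -0.712719; k2 = (-0.252380, 0.119211, -0.046647, -0.120692)
  k3: at (u, v) = (-0.012619, -0.994039), (du/dtau, dv/dtau) = (-0.252332, 0.118965); Gamma_uuu = -0.341164, Gamma_uuv = -1.095929, Gamma_uvv = 0.169651, Gamma_vuu = 1.738438, Gamma_vuv = -0.333515, Gamma_vvv = -0.712656; k3 = (-0.252332, 0.118965, -0.046476, -0.120627)
  k4: at (u, v) = (-0.025233, -0.988103), (du/dtau, dv/dtau) = (-0.254648, 0.112937); Gamma_uuu = -0.313993, Gamma_uuv = -1.105699, Gamma_uvv = 0.167011, Gamma_vuu = 1.757845, Gamma_vuv = -0.357249, Gamma_vvv = -0.712695; k4 = (-0.254648, 0.112937, -0.045367, -0.125446)
  Y <- Y + (h/6)(k1 + 2k2 + 2k3 + k4): u = -0.0252, v = -0.9881, du/dtau = -0.2547, dv/dtau = 0.1129
step 2:
  k1: at (u, v) = (-0.025235, -0.988095), (du/dtau, dv/dtau) = (-0.254653, 0.112936); Gamma_uuu = -0.313984, Gamma_uuv = -1.105709, Gamma_uvv = 0.167015, Gamma_vuu = 1.757859, Gamma_vuv = -0.357256, Gamma_vvv = -0.712697; k1 = (-0.254653, 0.112936, -0.045368, -0.125453)
  k2: at (u, v) = (-0.037967, -0.982448), (du/dtau, dv/dtau) = (-0.256922, 0.106663); Gamma_uuu = -0.286262, Gamma_uuv = -1.115212, Gamma_uvv = 0.164270, Gamma_vuu = 1.778260, Gamma_vuv = -0.381592, Gamma_vvv = -0.712708; k2 = (-0.256922, 0.106663, -0.044096, -0.130187)
  k3: at (u, v) = (-0.038081, -0.982762), (du/dtau, dv/dtau) = (-0.256858, 0.106426); Gamma_uuu = -0.286293, Gamma_uuv = -1.114827, Gamma_uvv = 0.164016, Gamma_vuu = 1.777838, Gamma_vuv = -0.381571, Gamma_vvv = -0.712654; k3 = (-0.256858, 0.106426, -0.043920, -0.130085)
  k4: at (u, v) = (-0.050920, -0.977453), (du/dtau, dv/dtau) = (-0.259045, 0.099927); Gamma_uuu = -0.258122, Gamma_uuv = -1.123945, Gamma_uvv = 0.161139, Gamma_vuu = 1.799162, Gamma_vuv = -0.406406, Gamma_vvv = -0.712648; k4 = (-0.259045, 0.099927, -0.042476, -0.134656)
  Y <- Y + (h/6)(k1 + 2k2 + 2k3 + k4): u = -0.0509, v = -0.9774, du/dtau = -0.2591, dv/dtau = 0.0999

Answer: u = -0.0509, v = -0.9774, du/dtau = -0.2591, dv/dtau = 0.0999


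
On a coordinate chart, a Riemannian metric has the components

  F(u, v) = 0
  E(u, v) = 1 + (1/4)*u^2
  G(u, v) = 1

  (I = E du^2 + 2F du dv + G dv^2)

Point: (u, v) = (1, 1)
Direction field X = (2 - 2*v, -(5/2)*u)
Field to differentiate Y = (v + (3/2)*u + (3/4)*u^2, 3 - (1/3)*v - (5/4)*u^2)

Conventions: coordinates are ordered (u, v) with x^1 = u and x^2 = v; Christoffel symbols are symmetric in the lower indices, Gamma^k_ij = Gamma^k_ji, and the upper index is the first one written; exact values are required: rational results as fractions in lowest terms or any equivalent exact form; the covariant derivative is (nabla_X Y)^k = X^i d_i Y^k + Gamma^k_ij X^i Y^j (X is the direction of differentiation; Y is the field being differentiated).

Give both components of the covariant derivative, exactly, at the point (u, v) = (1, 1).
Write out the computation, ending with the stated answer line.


E = 5/4, F = 0, G = 1 at the point
E_u = 1/2, E_v = 0, F_u = 0, F_v = 0, G_u = 0, G_v = 0
EG - F^2 = 5/4;  g^inv = (4/5) * [[1, 0], [0, 5/4]]
first-kind symbols [ij,l] = (1/2)(d_i g_jl + d_j g_il - d_l g_ij): [uu,u] = E_u/2 = 1/4, [uu,v] = F_u - E_v/2 = 0, [uv,u] = E_v/2 = 0, [uv,v] = G_u/2 = 0, [vv,u] = F_v - G_u/2 = 0, [vv,v] = G_v/2 = 0
Gamma^u_ij = (G*[ij,u] - F*[ij,v])/(EG - F^2), Gamma^v_ij = (E*[ij,v] - F*[ij,u])/(EG - F^2)
Gamma_uuu = 1/5, Gamma_uuv = 0, Gamma_uvv = 0, Gamma_vuu = 0, Gamma_vuv = 0, Gamma_vvv = 0
X = (0, -5/2), Y = (13/4, 17/12) at the point

Answer: (nabla_X Y)^u = -5/2, (nabla_X Y)^v = 5/6


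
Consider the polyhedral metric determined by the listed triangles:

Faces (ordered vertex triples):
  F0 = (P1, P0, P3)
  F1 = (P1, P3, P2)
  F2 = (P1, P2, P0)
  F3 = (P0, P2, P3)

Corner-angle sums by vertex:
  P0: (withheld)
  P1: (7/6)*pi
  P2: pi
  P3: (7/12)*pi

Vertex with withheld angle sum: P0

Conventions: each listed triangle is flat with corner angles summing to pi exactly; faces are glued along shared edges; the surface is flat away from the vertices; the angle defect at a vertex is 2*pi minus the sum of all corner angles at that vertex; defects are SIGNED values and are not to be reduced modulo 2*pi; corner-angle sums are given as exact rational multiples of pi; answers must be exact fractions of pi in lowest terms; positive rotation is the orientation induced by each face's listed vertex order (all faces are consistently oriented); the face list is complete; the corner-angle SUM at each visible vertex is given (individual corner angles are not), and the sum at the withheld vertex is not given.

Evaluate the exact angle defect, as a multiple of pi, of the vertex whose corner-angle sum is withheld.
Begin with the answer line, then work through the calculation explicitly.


Answer: defect(P0) = (3/4)*pi

V = 4, E = 6, F = 4; chi = V - E + F = 2
Gauss-Bonnet: total defect = 2*pi*chi = 4*pi; visible defects sum to (13/4)*pi


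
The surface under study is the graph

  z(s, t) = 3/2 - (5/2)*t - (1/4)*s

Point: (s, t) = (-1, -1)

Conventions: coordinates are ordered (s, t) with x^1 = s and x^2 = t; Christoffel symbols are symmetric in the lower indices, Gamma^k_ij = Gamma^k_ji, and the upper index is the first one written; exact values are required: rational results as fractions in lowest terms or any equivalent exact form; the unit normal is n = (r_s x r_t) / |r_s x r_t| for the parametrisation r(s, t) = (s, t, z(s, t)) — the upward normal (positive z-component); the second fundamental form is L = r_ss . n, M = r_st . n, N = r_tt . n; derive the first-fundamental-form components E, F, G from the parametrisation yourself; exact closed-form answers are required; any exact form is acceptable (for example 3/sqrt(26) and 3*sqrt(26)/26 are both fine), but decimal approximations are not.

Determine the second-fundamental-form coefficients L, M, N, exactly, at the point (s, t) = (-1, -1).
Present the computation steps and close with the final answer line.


z_s = -1/4, z_t = -5/2, z_ss = 0, z_st = 0, z_tt = 0
E = 17/16, F = 5/8, G = 29/4; answer radicand W^2 = 117/16
unnormalised second-form numerators: l = 0, m = 0, n = 0; L = l/sqrt(117/16), and similarly M = m/sqrt(W^2), N = n/sqrt(W^2)

Answer: L = 0, M = 0, N = 0


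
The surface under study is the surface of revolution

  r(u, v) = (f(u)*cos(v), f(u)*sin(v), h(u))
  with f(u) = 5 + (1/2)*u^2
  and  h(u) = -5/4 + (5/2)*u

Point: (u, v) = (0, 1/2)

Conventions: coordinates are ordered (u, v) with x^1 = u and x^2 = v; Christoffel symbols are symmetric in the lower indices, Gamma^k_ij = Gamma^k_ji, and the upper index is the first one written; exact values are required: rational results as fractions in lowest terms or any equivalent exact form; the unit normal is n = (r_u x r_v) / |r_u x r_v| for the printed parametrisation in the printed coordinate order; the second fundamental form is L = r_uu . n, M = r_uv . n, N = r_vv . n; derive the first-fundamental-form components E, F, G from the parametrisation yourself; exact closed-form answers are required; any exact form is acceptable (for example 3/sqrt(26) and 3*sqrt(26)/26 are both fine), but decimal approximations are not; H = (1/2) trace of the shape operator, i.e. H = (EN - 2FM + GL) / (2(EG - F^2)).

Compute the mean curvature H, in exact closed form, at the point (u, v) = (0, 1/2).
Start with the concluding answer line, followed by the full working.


Answer: H = 1/50

f = 5, f' = 0, f'' = 1, h' = 5/2, h'' = 0
E = 25/4, F = 0, G = 25; answer radicand W^2 = 25/4
unnormalised second-form numerators: l = -5/2, m = 0, n = 25/2; L = l/sqrt(25/4), and similarly M = m/sqrt(W^2), N = n/sqrt(W^2)
H = (E*n - 2*F*m + G*l) / (2*(EG - F^2)*sqrt(W^2)); E*n - 2*F*m + G*l = 125/8, EG - F^2 = 625/4, so H = (1/20)/sqrt(25/4)


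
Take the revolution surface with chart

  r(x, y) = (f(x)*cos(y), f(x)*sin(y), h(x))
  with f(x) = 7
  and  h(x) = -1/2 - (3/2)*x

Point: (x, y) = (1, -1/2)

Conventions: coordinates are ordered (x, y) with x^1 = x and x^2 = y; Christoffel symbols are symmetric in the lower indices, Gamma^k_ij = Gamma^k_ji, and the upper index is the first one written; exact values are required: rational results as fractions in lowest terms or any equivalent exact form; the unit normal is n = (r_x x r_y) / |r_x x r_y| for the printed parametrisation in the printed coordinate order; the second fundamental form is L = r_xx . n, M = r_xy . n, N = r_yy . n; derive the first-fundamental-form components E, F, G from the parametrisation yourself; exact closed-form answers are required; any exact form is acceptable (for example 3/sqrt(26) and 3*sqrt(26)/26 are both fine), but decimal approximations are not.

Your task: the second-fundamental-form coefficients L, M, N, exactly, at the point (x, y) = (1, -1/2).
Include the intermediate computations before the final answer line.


f = 7, f' = 0, f'' = 0, h' = -3/2, h'' = 0
E = 9/4, F = 0, G = 49; answer radicand W^2 = 9/4
unnormalised second-form numerators: l = 0, m = 0, n = -21/2; L = l/sqrt(9/4), and similarly M = m/sqrt(W^2), N = n/sqrt(W^2)

Answer: L = 0, M = 0, N = -7


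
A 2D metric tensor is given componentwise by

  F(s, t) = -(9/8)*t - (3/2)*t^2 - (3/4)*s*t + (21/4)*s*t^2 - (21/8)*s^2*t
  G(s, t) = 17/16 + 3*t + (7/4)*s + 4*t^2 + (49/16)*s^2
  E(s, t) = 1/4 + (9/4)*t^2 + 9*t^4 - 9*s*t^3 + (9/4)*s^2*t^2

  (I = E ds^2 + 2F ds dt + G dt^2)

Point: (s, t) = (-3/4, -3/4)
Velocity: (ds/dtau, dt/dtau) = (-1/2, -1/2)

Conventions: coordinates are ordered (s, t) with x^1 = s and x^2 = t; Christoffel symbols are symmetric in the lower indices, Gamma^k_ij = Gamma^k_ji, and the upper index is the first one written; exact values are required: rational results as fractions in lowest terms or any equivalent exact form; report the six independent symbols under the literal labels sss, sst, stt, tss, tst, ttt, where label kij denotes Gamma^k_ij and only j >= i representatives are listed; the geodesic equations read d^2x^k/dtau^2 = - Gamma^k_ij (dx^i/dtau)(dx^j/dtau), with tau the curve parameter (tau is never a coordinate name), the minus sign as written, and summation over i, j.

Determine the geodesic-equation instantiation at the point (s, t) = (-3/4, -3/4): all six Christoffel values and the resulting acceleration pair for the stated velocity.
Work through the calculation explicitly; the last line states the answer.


E = 2281/1024, F = -783/512, G = 377/256 at the point
E_s = 243/128, E_t = -1161/128, F_s = 9/16, F_t = 783/128, G_s = -91/32, G_t = -3
EG - F^2 = 3857/4096;  g^inv = (4096/3857) * [[377/256, 783/512], [783/512, 2281/1024]]
first-kind symbols [ij,l] = (1/2)(d_i g_jl + d_j g_il - d_l g_ij): [ss,s] = E_s/2 = 243/256, [ss,t] = F_s - E_t/2 = 1305/256, [st,s] = E_t/2 = -1161/256, [st,t] = G_s/2 = -91/64, [tt,s] = F_t - G_s/2 = 965/128, [tt,t] = G_t/2 = -3/2
Gamma^s_ij = (G*[ij,s] - F*[ij,t])/(EG - F^2), Gamma^t_ij = (E*[ij,t] - F*[ij,s])/(EG - F^2)
Gamma_sss = 2187/224, Gamma_sst = -1053/112, Gamma_stt = 9953/1064, Gamma_tss = 6093/448, Gamma_tst = -69695/6496, Gamma_ttt = 536619/61712
d^2s/dtau^2 = -(Gamma_sss*(-1/2)^2 + 2*Gamma_sst*(-1/2)*(-1/2) + Gamma_stt*(-1/2)^2) = -191/2432
d^2t/dtau^2 = -(Gamma_tss*(-1/2)^2 + 2*Gamma_tst*(-1/2)*(-1/2) + Gamma_ttt*(-1/2)^2) = -29557/141056

Answer: Gamma_sss = 2187/224, Gamma_sst = -1053/112, Gamma_stt = 9953/1064, Gamma_tss = 6093/448, Gamma_tst = -69695/6496, Gamma_ttt = 536619/61712; accelerations (d^2s/dtau^2, d^2t/dtau^2) = (-191/2432, -29557/141056)


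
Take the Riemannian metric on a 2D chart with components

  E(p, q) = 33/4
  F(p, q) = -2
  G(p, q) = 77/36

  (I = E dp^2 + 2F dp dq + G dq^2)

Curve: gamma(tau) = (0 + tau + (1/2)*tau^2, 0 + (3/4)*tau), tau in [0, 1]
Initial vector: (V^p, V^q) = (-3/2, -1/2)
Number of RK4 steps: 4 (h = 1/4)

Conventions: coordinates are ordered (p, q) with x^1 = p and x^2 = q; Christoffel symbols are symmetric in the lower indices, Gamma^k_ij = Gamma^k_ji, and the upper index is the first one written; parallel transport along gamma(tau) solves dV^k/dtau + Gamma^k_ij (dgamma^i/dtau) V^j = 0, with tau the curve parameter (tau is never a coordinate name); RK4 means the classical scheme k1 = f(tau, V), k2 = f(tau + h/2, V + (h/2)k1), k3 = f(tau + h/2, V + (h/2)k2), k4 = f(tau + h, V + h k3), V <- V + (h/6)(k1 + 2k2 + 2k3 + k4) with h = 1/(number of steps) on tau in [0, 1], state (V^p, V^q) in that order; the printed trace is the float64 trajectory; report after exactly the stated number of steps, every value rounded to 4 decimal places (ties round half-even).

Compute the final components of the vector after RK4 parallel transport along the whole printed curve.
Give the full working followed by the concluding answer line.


gamma'(tau) = (1 + tau, 3/4); f(tau, V)^k = -Gamma^k_ij(gamma(tau)) gamma'^i(tau) V^j; h = 1/4; intermediate values shown to 6 dp
curve data and Christoffel symbols at the stage parameters:
  tau = 0.000000: gamma = (0.000000, 0.000000), gamma' = (1.000000, 0.750000); Gamma_ppp = 0.000000, Gamma_ppq = 0.000000, Gamma_pqq = 0.000000, Gamma_qpp = 0.000000, Gamma_qpq = 0.000000, Gamma_qqq = 0.000000
  tau = 0.125000: gamma = (0.132812, 0.093750), gamma' = (1.125000, 0.750000); Gamma_ppp = 0.000000, Gamma_ppq = 0.000000, Gamma_pqq = 0.000000, Gamma_qpp = 0.000000, Gamma_qpq = 0.000000, Gamma_qqq = 0.000000
  tau = 0.250000: gamma = (0.281250, 0.187500), gamma' = (1.250000, 0.750000); Gamma_ppp = 0.000000, Gamma_ppq = 0.000000, Gamma_pqq = 0.000000, Gamma_qpp = 0.000000, Gamma_qpq = 0.000000, Gamma_qqq = 0.000000
  tau = 0.375000: gamma = (0.445312, 0.281250), gamma' = (1.375000, 0.750000); Gamma_ppp = 0.000000, Gamma_ppq = 0.000000, Gamma_pqq = 0.000000, Gamma_qpp = 0.000000, Gamma_qpq = 0.000000, Gamma_qqq = 0.000000
  tau = 0.500000: gamma = (0.625000, 0.375000), gamma' = (1.500000, 0.750000); Gamma_ppp = 0.000000, Gamma_ppq = 0.000000, Gamma_pqq = 0.000000, Gamma_qpp = 0.000000, Gamma_qpq = 0.000000, Gamma_qqq = 0.000000
  tau = 0.625000: gamma = (0.820312, 0.468750), gamma' = (1.625000, 0.750000); Gamma_ppp = 0.000000, Gamma_ppq = 0.000000, Gamma_pqq = 0.000000, Gamma_qpp = 0.000000, Gamma_qpq = 0.000000, Gamma_qqq = 0.000000
  tau = 0.750000: gamma = (1.031250, 0.562500), gamma' = (1.750000, 0.750000); Gamma_ppp = 0.000000, Gamma_ppq = 0.000000, Gamma_pqq = 0.000000, Gamma_qpp = 0.000000, Gamma_qpq = 0.000000, Gamma_qqq = 0.000000
  tau = 0.875000: gamma = (1.257812, 0.656250), gamma' = (1.875000, 0.750000); Gamma_ppp = 0.000000, Gamma_ppq = 0.000000, Gamma_pqq = 0.000000, Gamma_qpp = 0.000000, Gamma_qpq = 0.000000, Gamma_qqq = 0.000000
  tau = 1.000000: gamma = (1.500000, 0.750000), gamma' = (2.000000, 0.750000); Gamma_ppp = 0.000000, Gamma_ppq = 0.000000, Gamma_pqq = 0.000000, Gamma_qpp = 0.000000, Gamma_qpq = 0.000000, Gamma_qqq = 0.000000
step 0: V^p = -1.5000, V^q = -0.5000
step 1: k1 = (0.000000, 0.000000), k2 = (0.000000, 0.000000), k3 = (0.000000, 0.000000), k4 = (0.000000, 0.000000); V <- V + (h/6)(k1 + 2k2 + 2k3 + k4): V^p = -1.5000, V^q = -0.5000
step 2: k1 = (0.000000, 0.000000), k2 = (0.000000, 0.000000), k3 = (0.000000, 0.000000), k4 = (0.000000, 0.000000); V <- V + (h/6)(k1 + 2k2 + 2k3 + k4): V^p = -1.5000, V^q = -0.5000
step 3: k1 = (0.000000, 0.000000), k2 = (0.000000, 0.000000), k3 = (0.000000, 0.000000), k4 = (0.000000, 0.000000); V <- V + (h/6)(k1 + 2k2 + 2k3 + k4): V^p = -1.5000, V^q = -0.5000
step 4: k1 = (0.000000, 0.000000), k2 = (0.000000, 0.000000), k3 = (0.000000, 0.000000), k4 = (0.000000, 0.000000); V <- V + (h/6)(k1 + 2k2 + 2k3 + k4): V^p = -1.5000, V^q = -0.5000

Answer: V^p = -1.5000, V^q = -0.5000


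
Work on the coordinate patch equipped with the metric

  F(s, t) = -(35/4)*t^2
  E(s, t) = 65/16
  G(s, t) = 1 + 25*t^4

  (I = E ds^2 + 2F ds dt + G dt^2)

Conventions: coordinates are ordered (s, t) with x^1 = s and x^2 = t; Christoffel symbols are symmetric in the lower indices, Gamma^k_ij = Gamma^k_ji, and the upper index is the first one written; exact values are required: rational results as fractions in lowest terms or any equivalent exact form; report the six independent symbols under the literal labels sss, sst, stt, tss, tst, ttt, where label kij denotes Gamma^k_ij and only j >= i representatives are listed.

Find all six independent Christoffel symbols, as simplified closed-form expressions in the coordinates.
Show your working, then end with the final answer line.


E = 65/16; F = -(35/4)*t^2; G = 1 + 25*t^4
Gamma^k_ij = (1/2) g^{kl} (d_i g_jl + d_j g_il - d_l g_ij), with g^inv = (1/(EG-F^2)) [[G, -F], [-F, E]]
first partials: E_s = 0, E_t = 0, F_s = 0, F_t = -(35/2)*t, G_s = 0, G_t = 100*t^3
D = EG - F^2 = 65/16 + 25*t^4
expanded: Gamma^s_ss = (G E_s - 2F F_s + F E_t)/(2D), Gamma^s_st = (G E_t - F G_s)/(2D), Gamma^s_tt = (2G F_t - G G_s - F G_t)/(2D), Gamma^t_ss = (2E F_s - E E_t - F E_s)/(2D), Gamma^t_st = (E G_s - F E_t)/(2D), Gamma^t_tt = (E G_t - 2F F_t + F G_s)/(2D); substitute and cancel common factors

Answer: Gamma_sss = 0, Gamma_sst = 0, Gamma_stt = -56*t/(80*t^4 + 13), Gamma_tss = 0, Gamma_tst = 0, Gamma_ttt = 160*t^3/(80*t^4 + 13)


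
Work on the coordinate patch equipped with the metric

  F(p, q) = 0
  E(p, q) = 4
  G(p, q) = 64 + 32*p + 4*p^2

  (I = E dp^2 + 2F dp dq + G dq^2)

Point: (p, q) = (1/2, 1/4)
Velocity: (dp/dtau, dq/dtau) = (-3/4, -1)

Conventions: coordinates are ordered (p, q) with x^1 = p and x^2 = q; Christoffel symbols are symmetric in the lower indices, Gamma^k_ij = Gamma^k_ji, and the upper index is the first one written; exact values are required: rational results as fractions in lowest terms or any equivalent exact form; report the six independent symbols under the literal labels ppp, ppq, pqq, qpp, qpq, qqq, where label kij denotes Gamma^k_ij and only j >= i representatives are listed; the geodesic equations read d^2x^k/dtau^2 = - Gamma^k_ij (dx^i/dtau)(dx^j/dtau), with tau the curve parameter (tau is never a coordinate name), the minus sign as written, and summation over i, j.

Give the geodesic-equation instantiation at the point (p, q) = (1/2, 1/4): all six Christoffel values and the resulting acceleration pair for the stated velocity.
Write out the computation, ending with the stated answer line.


E = 4, F = 0, G = 81 at the point
E_p = 0, E_q = 0, F_p = 0, F_q = 0, G_p = 36, G_q = 0
EG - F^2 = 324;  g^inv = (1/324) * [[81, 0], [0, 4]]
first-kind symbols [ij,l] = (1/2)(d_i g_jl + d_j g_il - d_l g_ij): [pp,p] = E_p/2 = 0, [pp,q] = F_p - E_q/2 = 0, [pq,p] = E_q/2 = 0, [pq,q] = G_p/2 = 18, [qq,p] = F_q - G_p/2 = -18, [qq,q] = G_q/2 = 0
Gamma^p_ij = (G*[ij,p] - F*[ij,q])/(EG - F^2), Gamma^q_ij = (E*[ij,q] - F*[ij,p])/(EG - F^2)
Gamma_ppp = 0, Gamma_ppq = 0, Gamma_pqq = -9/2, Gamma_qpp = 0, Gamma_qpq = 2/9, Gamma_qqq = 0
d^2p/dtau^2 = -(Gamma_ppp*(-3/4)^2 + 2*Gamma_ppq*(-3/4)*(-1) + Gamma_pqq*(-1)^2) = 9/2
d^2q/dtau^2 = -(Gamma_qpp*(-3/4)^2 + 2*Gamma_qpq*(-3/4)*(-1) + Gamma_qqq*(-1)^2) = -1/3

Answer: Gamma_ppp = 0, Gamma_ppq = 0, Gamma_pqq = -9/2, Gamma_qpp = 0, Gamma_qpq = 2/9, Gamma_qqq = 0; accelerations (d^2p/dtau^2, d^2q/dtau^2) = (9/2, -1/3)


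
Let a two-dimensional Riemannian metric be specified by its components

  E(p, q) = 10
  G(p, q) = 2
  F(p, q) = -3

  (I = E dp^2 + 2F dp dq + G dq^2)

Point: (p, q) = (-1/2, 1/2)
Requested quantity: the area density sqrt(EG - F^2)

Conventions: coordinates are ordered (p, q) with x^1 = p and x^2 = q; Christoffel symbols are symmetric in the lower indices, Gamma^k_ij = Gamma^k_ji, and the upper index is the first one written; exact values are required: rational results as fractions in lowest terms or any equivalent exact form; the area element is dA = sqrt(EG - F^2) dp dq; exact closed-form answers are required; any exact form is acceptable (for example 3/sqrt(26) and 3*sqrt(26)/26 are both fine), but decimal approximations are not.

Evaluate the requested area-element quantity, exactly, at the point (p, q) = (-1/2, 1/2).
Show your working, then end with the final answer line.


E = 10, F = -3, G = 2; EG - F^2 = 11

Answer: sqrt(EG - F^2) = sqrt(11)


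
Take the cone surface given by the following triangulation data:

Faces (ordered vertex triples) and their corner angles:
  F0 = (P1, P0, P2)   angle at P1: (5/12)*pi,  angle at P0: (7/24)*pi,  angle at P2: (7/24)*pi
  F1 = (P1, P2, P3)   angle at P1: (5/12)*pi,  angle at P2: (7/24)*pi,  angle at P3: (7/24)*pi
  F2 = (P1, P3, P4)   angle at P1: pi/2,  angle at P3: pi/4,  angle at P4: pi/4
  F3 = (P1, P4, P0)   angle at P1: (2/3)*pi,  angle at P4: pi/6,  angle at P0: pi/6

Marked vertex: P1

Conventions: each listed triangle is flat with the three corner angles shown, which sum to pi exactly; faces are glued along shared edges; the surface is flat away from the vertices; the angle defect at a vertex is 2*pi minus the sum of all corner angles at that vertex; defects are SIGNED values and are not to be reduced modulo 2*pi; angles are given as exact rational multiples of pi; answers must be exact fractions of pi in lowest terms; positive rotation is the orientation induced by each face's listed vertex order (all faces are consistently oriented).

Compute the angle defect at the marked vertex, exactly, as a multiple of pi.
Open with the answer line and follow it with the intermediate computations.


Answer: defect(P1) = 0

Sum of corner angles at P1: 2*pi
defect = 2*pi - 2*pi


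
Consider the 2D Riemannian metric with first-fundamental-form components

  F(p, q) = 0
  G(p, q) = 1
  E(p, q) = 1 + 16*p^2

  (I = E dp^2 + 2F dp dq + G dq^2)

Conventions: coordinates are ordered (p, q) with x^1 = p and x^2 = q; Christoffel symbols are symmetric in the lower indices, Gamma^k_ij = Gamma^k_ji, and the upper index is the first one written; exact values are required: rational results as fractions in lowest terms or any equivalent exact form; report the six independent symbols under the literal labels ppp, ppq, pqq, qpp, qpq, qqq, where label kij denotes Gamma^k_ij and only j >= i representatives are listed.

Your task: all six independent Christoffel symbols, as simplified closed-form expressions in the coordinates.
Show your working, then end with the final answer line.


E = 1 + 16*p^2; F = 0; G = 1
Gamma^k_ij = (1/2) g^{kl} (d_i g_jl + d_j g_il - d_l g_ij), with g^inv = (1/(EG-F^2)) [[G, -F], [-F, E]]
first partials: E_p = 32*p, E_q = 0, F_p = 0, F_q = 0, G_p = 0, G_q = 0
D = EG - F^2 = 1 + 16*p^2
expanded: Gamma^p_pp = (G E_p - 2F F_p + F E_q)/(2D), Gamma^p_pq = (G E_q - F G_p)/(2D), Gamma^p_qq = (2G F_q - G G_p - F G_q)/(2D), Gamma^q_pp = (2E F_p - E E_q - F E_p)/(2D), Gamma^q_pq = (E G_p - F E_q)/(2D), Gamma^q_qq = (E G_q - 2F F_q + F G_p)/(2D); substitute and cancel common factors

Answer: Gamma_ppp = 16*p/(16*p^2 + 1), Gamma_ppq = 0, Gamma_pqq = 0, Gamma_qpp = 0, Gamma_qpq = 0, Gamma_qqq = 0


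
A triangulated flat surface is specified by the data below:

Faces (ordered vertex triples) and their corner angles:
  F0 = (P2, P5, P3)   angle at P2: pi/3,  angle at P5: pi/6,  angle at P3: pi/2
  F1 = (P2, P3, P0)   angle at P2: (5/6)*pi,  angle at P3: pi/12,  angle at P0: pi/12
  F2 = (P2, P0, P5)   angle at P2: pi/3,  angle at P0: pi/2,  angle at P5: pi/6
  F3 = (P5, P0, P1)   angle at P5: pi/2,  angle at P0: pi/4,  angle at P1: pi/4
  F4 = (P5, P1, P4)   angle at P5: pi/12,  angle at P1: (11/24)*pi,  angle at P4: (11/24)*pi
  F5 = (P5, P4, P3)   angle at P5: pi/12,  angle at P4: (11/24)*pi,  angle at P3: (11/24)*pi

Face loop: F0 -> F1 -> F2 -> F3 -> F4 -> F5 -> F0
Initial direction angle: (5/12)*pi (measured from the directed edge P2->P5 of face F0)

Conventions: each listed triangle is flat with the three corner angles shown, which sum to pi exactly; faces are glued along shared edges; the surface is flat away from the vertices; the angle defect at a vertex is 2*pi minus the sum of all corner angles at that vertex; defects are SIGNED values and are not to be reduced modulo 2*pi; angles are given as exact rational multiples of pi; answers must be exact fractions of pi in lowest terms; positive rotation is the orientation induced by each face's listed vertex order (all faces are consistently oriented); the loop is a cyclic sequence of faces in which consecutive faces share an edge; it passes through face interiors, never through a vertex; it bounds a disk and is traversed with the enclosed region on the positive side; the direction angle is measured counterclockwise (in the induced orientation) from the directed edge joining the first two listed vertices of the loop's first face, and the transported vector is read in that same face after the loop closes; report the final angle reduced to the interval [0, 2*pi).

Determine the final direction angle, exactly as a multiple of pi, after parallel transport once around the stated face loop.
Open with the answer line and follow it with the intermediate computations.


Answer: final direction angle = (23/12)*pi

enclosed vertex P2: corner angles sum to (3/2)*pi, defect = 2*pi - (3/2)*pi = pi/2
enclosed vertex P5: corner angles sum to pi, defect = 2*pi - pi = pi
transport around the loop rotates by the sum of enclosed defects; add to the initial angle mod 2*pi
final angle = (5/12)*pi + (3/2)*pi = (23/12)*pi (mod 2*pi)


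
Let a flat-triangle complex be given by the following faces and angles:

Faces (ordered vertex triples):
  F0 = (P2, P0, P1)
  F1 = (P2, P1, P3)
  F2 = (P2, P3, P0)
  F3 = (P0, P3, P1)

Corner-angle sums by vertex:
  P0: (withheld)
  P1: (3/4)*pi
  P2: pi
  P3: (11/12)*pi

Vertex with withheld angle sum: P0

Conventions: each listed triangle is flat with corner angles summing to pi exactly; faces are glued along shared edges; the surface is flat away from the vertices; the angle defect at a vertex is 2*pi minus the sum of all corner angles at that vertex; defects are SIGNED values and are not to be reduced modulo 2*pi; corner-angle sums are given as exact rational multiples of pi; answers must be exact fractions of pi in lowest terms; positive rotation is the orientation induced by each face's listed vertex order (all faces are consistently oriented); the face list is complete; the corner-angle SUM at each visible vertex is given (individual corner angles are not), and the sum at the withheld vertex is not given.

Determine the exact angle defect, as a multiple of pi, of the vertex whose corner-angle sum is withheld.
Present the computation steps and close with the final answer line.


V = 4, E = 6, F = 4; chi = V - E + F = 2
Gauss-Bonnet: total defect = 2*pi*chi = 4*pi; visible defects sum to (10/3)*pi

Answer: defect(P0) = (2/3)*pi


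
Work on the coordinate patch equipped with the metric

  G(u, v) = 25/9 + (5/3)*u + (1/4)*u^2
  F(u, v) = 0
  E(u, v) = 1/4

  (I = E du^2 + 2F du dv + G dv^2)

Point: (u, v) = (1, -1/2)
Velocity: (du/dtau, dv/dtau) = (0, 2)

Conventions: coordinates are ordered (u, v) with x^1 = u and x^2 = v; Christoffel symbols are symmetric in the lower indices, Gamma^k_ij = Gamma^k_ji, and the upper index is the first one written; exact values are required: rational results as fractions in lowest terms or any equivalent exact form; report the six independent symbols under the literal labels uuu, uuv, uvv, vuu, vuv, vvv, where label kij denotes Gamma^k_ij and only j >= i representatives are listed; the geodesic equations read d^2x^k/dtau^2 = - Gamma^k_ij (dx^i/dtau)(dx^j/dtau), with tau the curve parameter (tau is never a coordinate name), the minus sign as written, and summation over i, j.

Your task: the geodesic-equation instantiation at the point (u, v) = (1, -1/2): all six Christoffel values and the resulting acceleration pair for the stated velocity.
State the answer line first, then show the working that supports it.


Answer: Gamma_uuu = 0, Gamma_uuv = 0, Gamma_uvv = -13/3, Gamma_vuu = 0, Gamma_vuv = 3/13, Gamma_vvv = 0; accelerations (d^2u/dtau^2, d^2v/dtau^2) = (52/3, 0)

E = 1/4, F = 0, G = 169/36 at the point
E_u = 0, E_v = 0, F_u = 0, F_v = 0, G_u = 13/6, G_v = 0
EG - F^2 = 169/144;  g^inv = (144/169) * [[169/36, 0], [0, 1/4]]
first-kind symbols [ij,l] = (1/2)(d_i g_jl + d_j g_il - d_l g_ij): [uu,u] = E_u/2 = 0, [uu,v] = F_u - E_v/2 = 0, [uv,u] = E_v/2 = 0, [uv,v] = G_u/2 = 13/12, [vv,u] = F_v - G_u/2 = -13/12, [vv,v] = G_v/2 = 0
Gamma^u_ij = (G*[ij,u] - F*[ij,v])/(EG - F^2), Gamma^v_ij = (E*[ij,v] - F*[ij,u])/(EG - F^2)
Gamma_uuu = 0, Gamma_uuv = 0, Gamma_uvv = -13/3, Gamma_vuu = 0, Gamma_vuv = 3/13, Gamma_vvv = 0
d^2u/dtau^2 = -(Gamma_uuu*(0)^2 + 2*Gamma_uuv*(0)*(2) + Gamma_uvv*(2)^2) = 52/3
d^2v/dtau^2 = -(Gamma_vuu*(0)^2 + 2*Gamma_vuv*(0)*(2) + Gamma_vvv*(2)^2) = 0


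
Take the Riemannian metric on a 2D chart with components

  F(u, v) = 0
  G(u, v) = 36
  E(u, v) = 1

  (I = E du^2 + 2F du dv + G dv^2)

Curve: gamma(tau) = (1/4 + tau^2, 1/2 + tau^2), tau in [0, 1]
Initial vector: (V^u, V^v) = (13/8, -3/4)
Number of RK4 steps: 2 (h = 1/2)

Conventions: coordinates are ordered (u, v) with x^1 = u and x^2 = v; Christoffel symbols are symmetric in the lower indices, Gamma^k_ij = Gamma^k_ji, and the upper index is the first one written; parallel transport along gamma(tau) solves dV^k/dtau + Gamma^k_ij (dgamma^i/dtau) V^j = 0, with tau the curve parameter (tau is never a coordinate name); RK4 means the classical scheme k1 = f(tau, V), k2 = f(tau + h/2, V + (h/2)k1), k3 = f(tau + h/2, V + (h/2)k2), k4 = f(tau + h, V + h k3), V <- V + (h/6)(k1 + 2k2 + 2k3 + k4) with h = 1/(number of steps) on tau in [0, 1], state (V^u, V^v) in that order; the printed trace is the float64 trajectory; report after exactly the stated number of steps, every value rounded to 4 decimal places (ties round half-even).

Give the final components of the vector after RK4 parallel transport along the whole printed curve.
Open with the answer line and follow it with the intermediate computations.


Answer: V^u = 1.6250, V^v = -0.7500

gamma'(tau) = (2*tau, 2*tau); f(tau, V)^k = -Gamma^k_ij(gamma(tau)) gamma'^i(tau) V^j; h = 1/2; intermediate values shown to 6 dp
curve data and Christoffel symbols at the stage parameters:
  tau = 0.000000: gamma = (0.250000, 0.500000), gamma' = (0.000000, 0.000000); Gamma_uuu = 0.000000, Gamma_uuv = 0.000000, Gamma_uvv = 0.000000, Gamma_vuu = 0.000000, Gamma_vuv = 0.000000, Gamma_vvv = 0.000000
  tau = 0.250000: gamma = (0.312500, 0.562500), gamma' = (0.500000, 0.500000); Gamma_uuu = 0.000000, Gamma_uuv = 0.000000, Gamma_uvv = 0.000000, Gamma_vuu = 0.000000, Gamma_vuv = 0.000000, Gamma_vvv = 0.000000
  tau = 0.500000: gamma = (0.500000, 0.750000), gamma' = (1.000000, 1.000000); Gamma_uuu = 0.000000, Gamma_uuv = 0.000000, Gamma_uvv = 0.000000, Gamma_vuu = 0.000000, Gamma_vuv = 0.000000, Gamma_vvv = 0.000000
  tau = 0.750000: gamma = (0.812500, 1.062500), gamma' = (1.500000, 1.500000); Gamma_uuu = 0.000000, Gamma_uuv = 0.000000, Gamma_uvv = 0.000000, Gamma_vuu = 0.000000, Gamma_vuv = 0.000000, Gamma_vvv = 0.000000
  tau = 1.000000: gamma = (1.250000, 1.500000), gamma' = (2.000000, 2.000000); Gamma_uuu = 0.000000, Gamma_uuv = 0.000000, Gamma_uvv = 0.000000, Gamma_vuu = 0.000000, Gamma_vuv = 0.000000, Gamma_vvv = 0.000000
step 0: V^u = 1.6250, V^v = -0.7500
step 1: k1 = (0.000000, 0.000000), k2 = (0.000000, 0.000000), k3 = (0.000000, 0.000000), k4 = (0.000000, 0.000000); V <- V + (h/6)(k1 + 2k2 + 2k3 + k4): V^u = 1.6250, V^v = -0.7500
step 2: k1 = (0.000000, 0.000000), k2 = (0.000000, 0.000000), k3 = (0.000000, 0.000000), k4 = (0.000000, 0.000000); V <- V + (h/6)(k1 + 2k2 + 2k3 + k4): V^u = 1.6250, V^v = -0.7500


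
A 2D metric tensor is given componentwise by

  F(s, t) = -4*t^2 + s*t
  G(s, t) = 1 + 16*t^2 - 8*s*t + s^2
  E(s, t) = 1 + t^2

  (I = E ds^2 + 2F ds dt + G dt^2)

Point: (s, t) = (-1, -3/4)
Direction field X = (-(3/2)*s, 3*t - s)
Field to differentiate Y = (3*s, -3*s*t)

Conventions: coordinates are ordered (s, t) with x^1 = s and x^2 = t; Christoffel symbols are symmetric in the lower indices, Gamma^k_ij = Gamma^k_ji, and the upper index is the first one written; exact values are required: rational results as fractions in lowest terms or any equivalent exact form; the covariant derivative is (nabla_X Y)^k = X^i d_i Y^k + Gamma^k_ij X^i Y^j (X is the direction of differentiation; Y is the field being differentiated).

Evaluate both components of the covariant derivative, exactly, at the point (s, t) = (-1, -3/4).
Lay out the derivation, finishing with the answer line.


E = 25/16, F = -3/2, G = 5 at the point
E_s = 0, E_t = -3/2, F_s = -3/4, F_t = 5, G_s = 4, G_t = -16
EG - F^2 = 89/16;  g^inv = (16/89) * [[5, 3/2], [3/2, 25/16]]
first-kind symbols [ij,l] = (1/2)(d_i g_jl + d_j g_il - d_l g_ij): [ss,s] = E_s/2 = 0, [ss,t] = F_s - E_t/2 = 0, [st,s] = E_t/2 = -3/4, [st,t] = G_s/2 = 2, [tt,s] = F_t - G_s/2 = 3, [tt,t] = G_t/2 = -8
Gamma^s_ij = (G*[ij,s] - F*[ij,t])/(EG - F^2), Gamma^t_ij = (E*[ij,t] - F*[ij,s])/(EG - F^2)
Gamma_sss = 0, Gamma_sst = -12/89, Gamma_stt = 48/89, Gamma_tss = 0, Gamma_tst = 32/89, Gamma_ttt = -128/89
X = (3/2, -5/4), Y = (-3, -9/4) at the point

Answer: (nabla_X Y)^s = 531/89, (nabla_X Y)^t = -3051/712


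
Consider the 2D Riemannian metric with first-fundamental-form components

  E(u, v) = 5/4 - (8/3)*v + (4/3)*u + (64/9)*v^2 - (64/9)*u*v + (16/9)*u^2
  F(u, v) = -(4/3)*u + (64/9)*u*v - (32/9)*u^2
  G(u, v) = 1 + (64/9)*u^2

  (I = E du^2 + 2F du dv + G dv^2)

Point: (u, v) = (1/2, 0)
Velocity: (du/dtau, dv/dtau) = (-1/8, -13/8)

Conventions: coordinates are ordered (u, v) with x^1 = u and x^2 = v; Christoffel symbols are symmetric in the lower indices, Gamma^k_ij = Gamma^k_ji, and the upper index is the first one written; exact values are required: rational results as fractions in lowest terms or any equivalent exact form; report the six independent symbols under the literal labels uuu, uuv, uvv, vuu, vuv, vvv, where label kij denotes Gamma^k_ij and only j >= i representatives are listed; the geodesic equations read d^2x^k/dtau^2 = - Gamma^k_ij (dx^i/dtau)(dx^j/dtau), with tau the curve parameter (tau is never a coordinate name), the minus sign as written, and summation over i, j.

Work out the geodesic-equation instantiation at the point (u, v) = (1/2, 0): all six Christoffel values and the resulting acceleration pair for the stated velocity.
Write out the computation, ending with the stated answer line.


E = 85/36, F = -14/9, G = 25/9 at the point
E_u = 28/9, E_v = -56/9, F_u = -44/9, F_v = 32/9, G_u = 64/9, G_v = 0
EG - F^2 = 149/36;  g^inv = (36/149) * [[25/9, 14/9], [14/9, 85/36]]
first-kind symbols [ij,l] = (1/2)(d_i g_jl + d_j g_il - d_l g_ij): [uu,u] = E_u/2 = 14/9, [uu,v] = F_u - E_v/2 = -16/9, [uv,u] = E_v/2 = -28/9, [uv,v] = G_u/2 = 32/9, [vv,u] = F_v - G_u/2 = 0, [vv,v] = G_v/2 = 0
Gamma^u_ij = (G*[ij,u] - F*[ij,v])/(EG - F^2), Gamma^v_ij = (E*[ij,v] - F*[ij,u])/(EG - F^2)
Gamma_uuu = 56/149, Gamma_uuv = -112/149, Gamma_uvv = 0, Gamma_vuu = -64/149, Gamma_vuv = 128/149, Gamma_vvv = 0
d^2u/dtau^2 = -(Gamma_uuu*(-1/8)^2 + 2*Gamma_uuv*(-1/8)*(-13/8) + Gamma_uvv*(-13/8)^2) = 357/1192
d^2v/dtau^2 = -(Gamma_vuu*(-1/8)^2 + 2*Gamma_vuv*(-1/8)*(-13/8) + Gamma_vvv*(-13/8)^2) = -51/149

Answer: Gamma_uuu = 56/149, Gamma_uuv = -112/149, Gamma_uvv = 0, Gamma_vuu = -64/149, Gamma_vuv = 128/149, Gamma_vvv = 0; accelerations (d^2u/dtau^2, d^2v/dtau^2) = (357/1192, -51/149)


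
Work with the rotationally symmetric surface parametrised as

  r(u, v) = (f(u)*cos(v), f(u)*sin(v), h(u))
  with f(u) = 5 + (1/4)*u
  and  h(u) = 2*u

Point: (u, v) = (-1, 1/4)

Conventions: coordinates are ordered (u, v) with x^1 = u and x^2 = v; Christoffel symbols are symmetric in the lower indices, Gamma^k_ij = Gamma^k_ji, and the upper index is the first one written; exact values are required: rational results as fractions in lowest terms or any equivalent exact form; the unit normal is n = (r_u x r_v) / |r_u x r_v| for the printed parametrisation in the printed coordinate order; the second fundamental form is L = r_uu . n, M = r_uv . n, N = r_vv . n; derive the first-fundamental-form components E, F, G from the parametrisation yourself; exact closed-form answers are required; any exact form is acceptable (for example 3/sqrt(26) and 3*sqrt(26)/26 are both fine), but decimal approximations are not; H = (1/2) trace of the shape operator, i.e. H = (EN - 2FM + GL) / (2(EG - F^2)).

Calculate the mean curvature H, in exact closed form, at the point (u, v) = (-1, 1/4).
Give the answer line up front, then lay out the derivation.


Answer: H = 16*sqrt(65)/1235

f = 19/4, f' = 1/4, f'' = 0, h' = 2, h'' = 0
E = 65/16, F = 0, G = 361/16; answer radicand W^2 = 65/16
unnormalised second-form numerators: l = 0, m = 0, n = 19/2; L = l/sqrt(65/16), and similarly M = m/sqrt(W^2), N = n/sqrt(W^2)
H = (E*n - 2*F*m + G*l) / (2*(EG - F^2)*sqrt(W^2)); E*n - 2*F*m + G*l = 1235/32, EG - F^2 = 23465/256, so H = (4/19)/sqrt(65/16)
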